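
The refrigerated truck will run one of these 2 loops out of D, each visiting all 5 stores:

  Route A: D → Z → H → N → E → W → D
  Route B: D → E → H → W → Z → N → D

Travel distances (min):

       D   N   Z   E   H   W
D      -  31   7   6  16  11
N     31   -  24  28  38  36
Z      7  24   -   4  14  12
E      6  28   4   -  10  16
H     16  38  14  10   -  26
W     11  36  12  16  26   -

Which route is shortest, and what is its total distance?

Route A: 7 + 14 + 38 + 28 + 16 + 11 = 114
Route B: 6 + 10 + 26 + 12 + 24 + 31 = 109

109 min — Route B is the shortest.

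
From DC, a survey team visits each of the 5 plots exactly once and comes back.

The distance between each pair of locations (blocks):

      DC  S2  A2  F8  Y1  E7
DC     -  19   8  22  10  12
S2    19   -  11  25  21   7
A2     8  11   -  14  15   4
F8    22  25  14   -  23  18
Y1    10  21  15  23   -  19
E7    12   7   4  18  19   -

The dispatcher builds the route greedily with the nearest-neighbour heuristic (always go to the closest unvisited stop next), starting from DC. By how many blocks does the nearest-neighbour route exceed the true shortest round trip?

The nearest-neighbour route is 8 blocks longer than optimal.

DC: A2=8, Y1=10, E7=12, S2=19, F8=22 ⇒ A2
A2: E7=4, S2=11, F8=14, Y1=15 ⇒ E7
E7: S2=7, F8=18, Y1=19 ⇒ S2
S2: Y1=21, F8=25 ⇒ Y1
Y1: F8=23 ⇒ F8
NN route DC → A2 → E7 → S2 → Y1 → F8 → DC costs 85.
Optimal: DC → S2 → E7 → A2 → F8 → Y1 → DC costs 77 (by enumerating all 60 distinct tours).
Excess = 85 − 77 = 8.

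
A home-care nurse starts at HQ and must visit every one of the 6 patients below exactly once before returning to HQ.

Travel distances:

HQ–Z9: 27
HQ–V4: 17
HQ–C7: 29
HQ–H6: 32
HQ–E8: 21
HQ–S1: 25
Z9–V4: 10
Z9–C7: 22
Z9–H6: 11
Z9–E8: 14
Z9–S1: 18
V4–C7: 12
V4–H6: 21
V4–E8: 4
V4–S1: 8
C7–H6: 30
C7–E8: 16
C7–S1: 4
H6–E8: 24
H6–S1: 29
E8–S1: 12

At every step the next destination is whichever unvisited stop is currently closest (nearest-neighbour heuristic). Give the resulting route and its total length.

Total distance 102 via the nearest-neighbour route HQ → V4 → E8 → S1 → C7 → Z9 → H6 → HQ.

From HQ: distances to unvisited — V4=17, E8=21, S1=25, Z9=27, C7=29, H6=32. Nearest is V4 (17).
From V4: distances to unvisited — E8=4, S1=8, Z9=10, C7=12, H6=21. Nearest is E8 (4).
From E8: distances to unvisited — S1=12, Z9=14, C7=16, H6=24. Nearest is S1 (12).
From S1: distances to unvisited — C7=4, Z9=18, H6=29. Nearest is C7 (4).
From C7: distances to unvisited — Z9=22, H6=30. Nearest is Z9 (22).
From Z9: distances to unvisited — H6=11. Nearest is H6 (11).
Return H6→HQ: 32.
Total = 17 + 4 + 12 + 4 + 22 + 11 + 32 = 102.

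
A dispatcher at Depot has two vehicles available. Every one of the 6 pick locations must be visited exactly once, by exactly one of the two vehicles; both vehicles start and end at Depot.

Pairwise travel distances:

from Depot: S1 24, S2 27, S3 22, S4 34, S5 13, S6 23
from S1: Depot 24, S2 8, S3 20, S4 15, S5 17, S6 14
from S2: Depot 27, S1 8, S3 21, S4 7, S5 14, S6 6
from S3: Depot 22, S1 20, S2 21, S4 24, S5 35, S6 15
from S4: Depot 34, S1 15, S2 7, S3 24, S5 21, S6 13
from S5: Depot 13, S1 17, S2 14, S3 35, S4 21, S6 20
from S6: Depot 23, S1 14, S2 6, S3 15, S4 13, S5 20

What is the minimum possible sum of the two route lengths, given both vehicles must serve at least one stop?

There are 2^5 − 1 = 31 ways to divide the 6 stops into two non-empty groups. For each, the best each vehicle can do is its own shortest tour through its group:
  {S1} + {S2, S3, S4, S5, S6}: 48 + 84 = 132
  {S2} + {S1, S3, S4, S5, S6}: 54 + 95 = 149
  {S1, S2} + {S3, S4, S5, S6}: 59 + 84 = 143
  {S3} + {S1, S2, S4, S5, S6}: 44 + 81 = 125
  {S1, S3} + {S2, S4, S5, S6}: 66 + 70 = 136
  {S2, S3} + {S1, S4, S5, S6}: 70 + 81 = 151
  … (31 splits in total)
  {S5} + {S1, S2, S3, S4, S6}: 26 + 89 = 115  ← best
Best: vehicle 1 Depot → S5 → Depot = 26; vehicle 2 Depot → S1 → S2 → S4 → S6 → S3 → Depot = 89; combined 115.

Minimum combined distance: 115.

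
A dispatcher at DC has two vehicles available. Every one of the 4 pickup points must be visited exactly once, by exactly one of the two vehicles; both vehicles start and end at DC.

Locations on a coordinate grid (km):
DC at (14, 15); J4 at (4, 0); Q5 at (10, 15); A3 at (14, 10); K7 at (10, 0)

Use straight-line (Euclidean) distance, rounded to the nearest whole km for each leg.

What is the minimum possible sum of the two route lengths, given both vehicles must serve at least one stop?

Minimum combined distance: 48 km.

There are 2^3 − 1 = 7 ways to divide the 4 stops into two non-empty groups. For each, the best each vehicle can do is its own shortest tour through its group:
  {J4} + {Q5, A3, K7}: 36 + 35 = 71
  {Q5} + {J4, A3, K7}: 8 + 40 = 48
  {J4, Q5} + {A3, K7}: 38 + 32 = 70
  {A3} + {J4, Q5, K7}: 10 + 42 = 52
  {J4, A3} + {Q5, K7}: 37 + 35 = 72
  {Q5, A3} + {J4, K7}: 15 + 40 = 55
  … (7 splits in total)
Best: vehicle 1 DC → Q5 → DC = 8; vehicle 2 DC → J4 → K7 → A3 → DC = 40; combined 48.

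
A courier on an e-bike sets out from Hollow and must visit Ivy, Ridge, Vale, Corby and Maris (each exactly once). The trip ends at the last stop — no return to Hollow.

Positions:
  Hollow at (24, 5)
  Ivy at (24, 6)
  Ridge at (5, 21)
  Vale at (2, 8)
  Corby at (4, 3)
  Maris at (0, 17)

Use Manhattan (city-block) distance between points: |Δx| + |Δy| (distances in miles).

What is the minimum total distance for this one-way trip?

There are 5! = 120 possible orderings.
Hollow→Ivy→Ridge→Vale→Corby→Maris: 1+34+16+7+18 = 76
Hollow→Ivy→Ridge→Vale→Maris→Corby: 1+34+16+11+18 = 80
Hollow→Ivy→Ridge→Corby→Vale→Maris: 1+34+19+7+11 = 72
Hollow→Ivy→Ridge→Corby→Maris→Vale: 1+34+19+18+11 = 83
Hollow→Ivy→Ridge→Maris→Vale→Corby: 1+34+9+11+7 = 62
Hollow→Ivy→Ridge→Maris→Corby→Vale: 1+34+9+18+7 = 69
Hollow→Ivy→Vale→Ridge→Corby→Maris: 1+24+16+19+18 = 78
Hollow→Ivy→Vale→Ridge→Maris→Corby: 1+24+16+9+18 = 68
Hollow→Ivy→Vale→Corby→Ridge→Maris: 1+24+7+19+9 = 60
Hollow→Ivy→Vale→Corby→Maris→Ridge: 1+24+7+18+9 = 59
Hollow→Ivy→Vale→Maris→Ridge→Corby: 1+24+11+9+19 = 64
Hollow→Ivy→Vale→Maris→Corby→Ridge: 1+24+11+18+19 = 73
Hollow→Ivy→Corby→Ridge→Vale→Maris: 1+23+19+16+11 = 70
Hollow→Ivy→Corby→Ridge→Maris→Vale: 1+23+19+9+11 = 63
… (106 more)
Hollow→Ivy→Corby→Vale→Maris→Ridge: 1+23+7+11+9 = 51  ← best
The minimum is 51.
One shortest path: Hollow → Ivy → Corby → Vale → Maris → Ridge.

Minimum one-way distance = 51 miles.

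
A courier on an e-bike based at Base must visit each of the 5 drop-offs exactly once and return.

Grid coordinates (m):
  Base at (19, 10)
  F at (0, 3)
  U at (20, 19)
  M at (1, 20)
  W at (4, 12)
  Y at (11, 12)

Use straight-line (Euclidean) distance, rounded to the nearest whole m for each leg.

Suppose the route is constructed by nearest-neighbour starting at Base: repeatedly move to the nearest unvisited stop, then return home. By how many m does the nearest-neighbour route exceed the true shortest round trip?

Base: Y=8, U=9, W=15, F=20, M=21 ⇒ Y
Y: W=7, U=11, M=13, F=14 ⇒ W
W: M=9, F=10, U=17 ⇒ M
M: F=17, U=19 ⇒ F
F: U=26 ⇒ U
NN route Base → Y → W → M → F → U → Base costs 76.
Optimal: Base → U → M → W → F → Y → Base costs 69 (by enumerating all 60 distinct tours).
Excess = 76 − 69 = 7.

Excess over optimum: 7 m.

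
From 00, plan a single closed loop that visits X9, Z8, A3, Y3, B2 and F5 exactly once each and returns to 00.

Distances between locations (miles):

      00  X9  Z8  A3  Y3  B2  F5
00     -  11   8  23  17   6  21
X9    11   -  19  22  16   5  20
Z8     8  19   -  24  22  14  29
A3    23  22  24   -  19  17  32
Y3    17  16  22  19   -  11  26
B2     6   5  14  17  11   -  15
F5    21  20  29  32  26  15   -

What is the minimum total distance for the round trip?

With 6 stops there are 6!/2 = 360 distinct round trips (a route and its reverse cost the same).
00-X9-Z8-A3-Y3-B2-F5-00: 11+19+24+19+11+15+21 = 120
00-X9-Z8-A3-Y3-F5-B2-00: 11+19+24+19+26+15+6 = 120
00-X9-Z8-A3-B2-Y3-F5-00: 11+19+24+17+11+26+21 = 129
00-X9-Z8-A3-B2-F5-Y3-00: 11+19+24+17+15+26+17 = 129
00-X9-Z8-A3-F5-Y3-B2-00: 11+19+24+32+26+11+6 = 129
00-X9-Z8-A3-F5-B2-Y3-00: 11+19+24+32+15+11+17 = 129
00-X9-Z8-Y3-A3-B2-F5-00: 11+19+22+19+17+15+21 = 124
00-X9-Z8-Y3-A3-F5-B2-00: 11+19+22+19+32+15+6 = 124
… (352 more)
00-X9-B2-F5-Y3-A3-Z8-00: 11+5+15+26+19+24+8 = 108  ← best
The minimum is 108.
One optimal route: 00 → X9 → B2 → F5 → Y3 → A3 → Z8 → 00 (or its reverse).

Minimum total distance: 108 miles.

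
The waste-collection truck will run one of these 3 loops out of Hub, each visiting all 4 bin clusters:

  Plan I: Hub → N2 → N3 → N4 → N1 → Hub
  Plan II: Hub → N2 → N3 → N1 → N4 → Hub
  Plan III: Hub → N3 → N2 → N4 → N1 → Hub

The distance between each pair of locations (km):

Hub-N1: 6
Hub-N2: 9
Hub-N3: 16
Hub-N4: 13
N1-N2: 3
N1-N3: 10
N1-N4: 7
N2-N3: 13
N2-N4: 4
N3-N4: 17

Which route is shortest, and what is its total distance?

Plan I: 9 + 13 + 17 + 7 + 6 = 52
Plan II: 9 + 13 + 10 + 7 + 13 = 52
Plan III: 16 + 13 + 4 + 7 + 6 = 46

Shortest is Plan III, total 46 km.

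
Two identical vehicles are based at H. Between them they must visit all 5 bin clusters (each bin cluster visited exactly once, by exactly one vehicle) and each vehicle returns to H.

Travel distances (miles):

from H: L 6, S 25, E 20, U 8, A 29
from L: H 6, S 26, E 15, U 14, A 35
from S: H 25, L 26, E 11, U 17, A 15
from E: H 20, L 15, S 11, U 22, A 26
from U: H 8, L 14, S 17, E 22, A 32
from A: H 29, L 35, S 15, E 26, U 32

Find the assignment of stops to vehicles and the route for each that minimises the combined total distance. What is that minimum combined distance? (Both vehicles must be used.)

92 miles — the smallest possible combined total.

Try each way of splitting the stops between the two vehicles (each non-empty) and, for each split, find the best tour for each vehicle:
  {L} + {S, E, U, A}: 12 + 85 = 97
  {S} + {L, E, U, A}: 50 + 87 = 137
  {L, S} + {E, U, A}: 57 + 85 = 142
  {E} + {L, S, U, A}: 40 + 81 = 121
  {L, E} + {S, U, A}: 41 + 69 = 110
  {S, E} + {L, U, A}: 56 + 81 = 137
  … (15 splits in total)
  {U} + {L, S, E, A}: 16 + 76 = 92  ← best
Best: vehicle 1 H → U → H = 16; vehicle 2 H → L → E → S → A → H = 76; combined 92.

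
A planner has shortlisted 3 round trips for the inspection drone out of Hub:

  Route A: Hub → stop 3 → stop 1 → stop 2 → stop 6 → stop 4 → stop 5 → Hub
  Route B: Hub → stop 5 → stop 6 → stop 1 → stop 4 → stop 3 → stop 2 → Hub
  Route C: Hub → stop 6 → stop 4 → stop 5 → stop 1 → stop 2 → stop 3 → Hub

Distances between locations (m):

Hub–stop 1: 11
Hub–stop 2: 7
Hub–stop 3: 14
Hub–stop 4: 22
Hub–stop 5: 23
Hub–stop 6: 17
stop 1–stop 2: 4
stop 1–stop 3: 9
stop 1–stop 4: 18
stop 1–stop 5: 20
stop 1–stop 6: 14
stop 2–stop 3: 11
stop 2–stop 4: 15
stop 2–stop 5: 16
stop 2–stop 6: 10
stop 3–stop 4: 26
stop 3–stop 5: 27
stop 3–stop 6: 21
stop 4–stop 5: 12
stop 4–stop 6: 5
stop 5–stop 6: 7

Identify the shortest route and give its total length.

Route A: 14 + 9 + 4 + 10 + 5 + 12 + 23 = 77
Route B: 23 + 7 + 14 + 18 + 26 + 11 + 7 = 106
Route C: 17 + 5 + 12 + 20 + 4 + 11 + 14 = 83

Shortest is Route A, total 77 m.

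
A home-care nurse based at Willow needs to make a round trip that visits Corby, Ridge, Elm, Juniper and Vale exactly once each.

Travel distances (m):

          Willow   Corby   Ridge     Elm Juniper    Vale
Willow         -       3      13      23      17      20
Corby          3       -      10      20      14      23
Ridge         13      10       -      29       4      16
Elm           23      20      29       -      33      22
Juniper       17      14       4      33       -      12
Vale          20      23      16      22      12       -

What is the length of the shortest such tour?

There are 60 distinct closed tours to check (reversals are equivalent).
Willow-Corby-Ridge-Elm-Juniper-Vale-Willow: 3+10+29+33+12+20 = 107
Willow-Corby-Ridge-Elm-Vale-Juniper-Willow: 3+10+29+22+12+17 = 93
Willow-Corby-Ridge-Juniper-Elm-Vale-Willow: 3+10+4+33+22+20 = 92
Willow-Corby-Ridge-Juniper-Vale-Elm-Willow: 3+10+4+12+22+23 = 74
Willow-Corby-Ridge-Vale-Elm-Juniper-Willow: 3+10+16+22+33+17 = 101
Willow-Corby-Ridge-Vale-Juniper-Elm-Willow: 3+10+16+12+33+23 = 97
Willow-Corby-Elm-Ridge-Juniper-Vale-Willow: 3+20+29+4+12+20 = 88
Willow-Corby-Elm-Ridge-Vale-Juniper-Willow: 3+20+29+16+12+17 = 97
Willow-Corby-Elm-Juniper-Ridge-Vale-Willow: 3+20+33+4+16+20 = 96
Willow-Corby-Elm-Juniper-Vale-Ridge-Willow: 3+20+33+12+16+13 = 97
Willow-Corby-Elm-Vale-Ridge-Juniper-Willow: 3+20+22+16+4+17 = 82
Willow-Corby-Elm-Vale-Juniper-Ridge-Willow: 3+20+22+12+4+13 = 74
Willow-Corby-Juniper-Ridge-Elm-Vale-Willow: 3+14+4+29+22+20 = 92
Willow-Corby-Juniper-Ridge-Vale-Elm-Willow: 3+14+4+16+22+23 = 82
… (46 more)
The minimum is 74.
One optimal route: Willow → Corby → Ridge → Juniper → Vale → Elm → Willow (or its reverse).

74 m — the shortest possible round trip.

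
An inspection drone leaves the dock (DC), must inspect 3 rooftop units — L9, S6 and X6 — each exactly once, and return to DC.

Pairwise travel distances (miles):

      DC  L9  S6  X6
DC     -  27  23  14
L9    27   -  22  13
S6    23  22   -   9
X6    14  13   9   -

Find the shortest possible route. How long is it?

Shortest round trip = 72 miles.

With 3 stops there are 3!/2 = 3 distinct round trips (a route and its reverse cost the same).
DC → L9 → S6 → X6 → DC: 27+22+9+14 = 72
DC → L9 → X6 → S6 → DC: 27+13+9+23 = 72
DC → S6 → L9 → X6 → DC: 23+22+13+14 = 72
The minimum is 72.
One optimal route: DC → L9 → S6 → X6 → DC (or its reverse).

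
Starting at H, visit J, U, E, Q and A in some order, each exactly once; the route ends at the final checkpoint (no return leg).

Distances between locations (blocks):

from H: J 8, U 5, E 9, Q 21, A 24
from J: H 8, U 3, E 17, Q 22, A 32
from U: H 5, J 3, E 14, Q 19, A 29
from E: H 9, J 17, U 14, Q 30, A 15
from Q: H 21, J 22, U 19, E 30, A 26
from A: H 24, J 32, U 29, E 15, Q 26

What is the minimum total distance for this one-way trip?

There are 5! = 120 possible orderings.
H - J - U - E - Q - A: 8+3+14+30+26 = 81
H - J - U - E - A - Q: 8+3+14+15+26 = 66
H - J - U - Q - E - A: 8+3+19+30+15 = 75
H - J - U - Q - A - E: 8+3+19+26+15 = 71
H - J - U - A - E - Q: 8+3+29+15+30 = 85
H - J - U - A - Q - E: 8+3+29+26+30 = 96
H - J - E - U - Q - A: 8+17+14+19+26 = 84
H - J - E - U - A - Q: 8+17+14+29+26 = 94
H - J - E - Q - U - A: 8+17+30+19+29 = 103
H - J - E - Q - A - U: 8+17+30+26+29 = 110
H - J - E - A - U - Q: 8+17+15+29+19 = 88
H - J - E - A - Q - U: 8+17+15+26+19 = 85
H - J - Q - U - E - A: 8+22+19+14+15 = 78
H - J - Q - U - A - E: 8+22+19+29+15 = 93
… (106 more)
The minimum is 66.
One shortest path: H → J → U → E → A → Q.

Minimum one-way distance = 66 blocks.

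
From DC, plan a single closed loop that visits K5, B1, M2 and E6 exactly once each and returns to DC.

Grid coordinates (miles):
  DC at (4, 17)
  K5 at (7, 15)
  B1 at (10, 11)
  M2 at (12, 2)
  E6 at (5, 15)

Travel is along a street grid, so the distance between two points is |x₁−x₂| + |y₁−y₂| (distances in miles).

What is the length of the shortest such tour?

Shortest round trip = 46 miles.

There are 12 distinct closed tours to check (reversals are equivalent).
DC→K5→B1→M2→E6→DC: 5+7+11+20+3 = 46
DC→K5→B1→E6→M2→DC: 5+7+9+20+23 = 64
DC→K5→M2→B1→E6→DC: 5+18+11+9+3 = 46
DC→K5→M2→E6→B1→DC: 5+18+20+9+12 = 64
DC→K5→E6→B1→M2→DC: 5+2+9+11+23 = 50
DC→K5→E6→M2→B1→DC: 5+2+20+11+12 = 50
DC→B1→K5→M2→E6→DC: 12+7+18+20+3 = 60
DC→B1→K5→E6→M2→DC: 12+7+2+20+23 = 64
DC→B1→M2→K5→E6→DC: 12+11+18+2+3 = 46
DC→B1→E6→K5→M2→DC: 12+9+2+18+23 = 64
DC→M2→K5→B1→E6→DC: 23+18+7+9+3 = 60
DC→M2→B1→K5→E6→DC: 23+11+7+2+3 = 46
The minimum is 46.
One optimal route: DC → K5 → B1 → M2 → E6 → DC (or its reverse).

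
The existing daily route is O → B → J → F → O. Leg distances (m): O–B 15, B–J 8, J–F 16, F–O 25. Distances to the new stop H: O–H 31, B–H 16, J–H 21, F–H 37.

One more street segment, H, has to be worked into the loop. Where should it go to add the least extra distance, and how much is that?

+29 m — insert H between B and J.

Insertion cost between consecutive stops i–j is d(i,H) + d(H,j) − d(i,j):
  between O and B: 31 + 16 − 15 = 32
  between B and J: 16 + 21 − 8 = 29
  between J and F: 21 + 37 − 16 = 42
  between F and O: 37 + 31 − 25 = 43
Cheapest insertion is between B and J, adding 29.
New total = 64 + 29 = 93.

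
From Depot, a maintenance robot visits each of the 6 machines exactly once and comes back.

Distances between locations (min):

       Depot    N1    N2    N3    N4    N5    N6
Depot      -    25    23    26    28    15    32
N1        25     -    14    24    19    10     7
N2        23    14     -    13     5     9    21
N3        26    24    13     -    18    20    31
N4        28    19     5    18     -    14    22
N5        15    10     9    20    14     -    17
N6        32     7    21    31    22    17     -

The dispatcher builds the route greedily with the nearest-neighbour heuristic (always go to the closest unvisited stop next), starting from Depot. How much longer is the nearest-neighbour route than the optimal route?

Excess over optimum: 12 min.

From Depot: N5=15, N2=23, N1=25, N3=26, N4=28, N6=32 → choose N5 (15).
From N5: N2=9, N1=10, N4=14, N6=17, N3=20 → choose N2 (9).
From N2: N4=5, N3=13, N1=14, N6=21 → choose N4 (5).
From N4: N3=18, N1=19, N6=22 → choose N3 (18).
From N3: N1=24, N6=31 → choose N1 (24).
From N1: N6=7 → choose N6 (7).
NN route Depot → N5 → N2 → N4 → N3 → N1 → N6 → Depot costs 110.
Optimal: Depot → N3 → N2 → N4 → N6 → N1 → N5 → Depot costs 98 (by enumerating all 360 distinct tours).
Excess = 110 − 98 = 12.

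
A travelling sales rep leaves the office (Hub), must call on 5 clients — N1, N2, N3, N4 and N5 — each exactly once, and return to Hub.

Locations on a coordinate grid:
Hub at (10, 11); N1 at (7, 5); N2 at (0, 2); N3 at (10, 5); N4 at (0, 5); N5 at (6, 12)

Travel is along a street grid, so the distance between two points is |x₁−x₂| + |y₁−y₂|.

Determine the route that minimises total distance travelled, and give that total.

Shortest round trip = 40.

There are 60 distinct closed tours to check (reversals are equivalent).
Hub-N1-N2-N3-N4-N5-Hub: 9+10+13+10+13+5 = 60
Hub-N1-N2-N3-N5-N4-Hub: 9+10+13+11+13+16 = 72
Hub-N1-N2-N4-N3-N5-Hub: 9+10+3+10+11+5 = 48
Hub-N1-N2-N4-N5-N3-Hub: 9+10+3+13+11+6 = 52
Hub-N1-N2-N5-N3-N4-Hub: 9+10+16+11+10+16 = 72
Hub-N1-N2-N5-N4-N3-Hub: 9+10+16+13+10+6 = 64
Hub-N1-N3-N2-N4-N5-Hub: 9+3+13+3+13+5 = 46
Hub-N1-N3-N2-N5-N4-Hub: 9+3+13+16+13+16 = 70
Hub-N1-N3-N4-N2-N5-Hub: 9+3+10+3+16+5 = 46
Hub-N1-N3-N4-N5-N2-Hub: 9+3+10+13+16+19 = 70
Hub-N1-N3-N5-N2-N4-Hub: 9+3+11+16+3+16 = 58
Hub-N1-N3-N5-N4-N2-Hub: 9+3+11+13+3+19 = 58
Hub-N1-N4-N2-N3-N5-Hub: 9+7+3+13+11+5 = 48
Hub-N1-N4-N2-N5-N3-Hub: 9+7+3+16+11+6 = 52
… (46 more)
Hub-N3-N1-N2-N4-N5-Hub: 6+3+10+3+13+5 = 40  ← best
The minimum is 40.
One optimal route: Hub → N3 → N1 → N2 → N4 → N5 → Hub (or its reverse).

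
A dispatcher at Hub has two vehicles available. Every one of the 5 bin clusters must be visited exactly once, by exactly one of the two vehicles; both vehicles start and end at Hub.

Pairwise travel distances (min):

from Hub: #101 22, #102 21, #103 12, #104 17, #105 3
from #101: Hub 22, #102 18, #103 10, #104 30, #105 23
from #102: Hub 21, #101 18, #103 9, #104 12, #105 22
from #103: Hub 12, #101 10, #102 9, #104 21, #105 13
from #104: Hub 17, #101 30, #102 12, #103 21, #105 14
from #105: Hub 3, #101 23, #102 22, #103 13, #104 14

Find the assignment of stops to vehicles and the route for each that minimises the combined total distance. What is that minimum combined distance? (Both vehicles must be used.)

75 min — the smallest possible combined total.

Check every non-empty split of the stops between the two vehicles; for each half take its own optimal tour:
  {#101} + {#102, #103, #104, #105}: 44 + 50 = 94
  {#102} + {#101, #103, #104, #105}: 42 + 69 = 111
  {#101, #102} + {#103, #104, #105}: 61 + 50 = 111
  {#103} + {#101, #102, #104, #105}: 24 + 69 = 93
  {#101, #103} + {#102, #104, #105}: 44 + 50 = 94
  {#102, #103} + {#101, #104, #105}: 42 + 69 = 111
  … (15 splits in total)
  {#101, #102, #103, #104} + {#105}: 69 + 6 = 75  ← best
Best: vehicle 1 Hub → #103 → #101 → #102 → #104 → Hub = 69; vehicle 2 Hub → #105 → Hub = 6; combined 75.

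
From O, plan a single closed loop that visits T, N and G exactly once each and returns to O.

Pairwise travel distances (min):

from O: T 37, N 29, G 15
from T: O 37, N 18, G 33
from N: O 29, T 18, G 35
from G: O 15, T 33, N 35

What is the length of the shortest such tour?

There are 3 distinct closed tours to check (reversals are equivalent).
O - T - N - G - O: 37+18+35+15 = 105
O - T - G - N - O: 37+33+35+29 = 134
O - N - T - G - O: 29+18+33+15 = 95
The minimum is 95.
One optimal route: O → N → T → G → O (or its reverse).

Shortest round trip = 95 min.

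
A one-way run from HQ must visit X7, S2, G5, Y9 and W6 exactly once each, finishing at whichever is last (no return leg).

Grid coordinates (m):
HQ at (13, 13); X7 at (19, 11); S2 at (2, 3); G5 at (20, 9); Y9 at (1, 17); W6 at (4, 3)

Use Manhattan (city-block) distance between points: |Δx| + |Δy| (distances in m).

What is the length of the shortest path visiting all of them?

Shortest open route: 50 m.

There are 5! = 120 possible orderings.
HQ - X7 - S2 - G5 - Y9 - W6: 8+25+24+27+17 = 101
HQ - X7 - S2 - G5 - W6 - Y9: 8+25+24+22+17 = 96
HQ - X7 - S2 - Y9 - G5 - W6: 8+25+15+27+22 = 97
HQ - X7 - S2 - Y9 - W6 - G5: 8+25+15+17+22 = 87
HQ - X7 - S2 - W6 - G5 - Y9: 8+25+2+22+27 = 84
HQ - X7 - S2 - W6 - Y9 - G5: 8+25+2+17+27 = 79
HQ - X7 - G5 - S2 - Y9 - W6: 8+3+24+15+17 = 67
HQ - X7 - G5 - S2 - W6 - Y9: 8+3+24+2+17 = 54
HQ - X7 - G5 - Y9 - S2 - W6: 8+3+27+15+2 = 55
HQ - X7 - G5 - Y9 - W6 - S2: 8+3+27+17+2 = 57
HQ - X7 - G5 - W6 - S2 - Y9: 8+3+22+2+15 = 50
HQ - X7 - G5 - W6 - Y9 - S2: 8+3+22+17+15 = 65
HQ - X7 - Y9 - S2 - G5 - W6: 8+24+15+24+22 = 93
HQ - X7 - Y9 - S2 - W6 - G5: 8+24+15+2+22 = 71
… (106 more)
The minimum is 50.
One shortest path: HQ → X7 → G5 → W6 → S2 → Y9.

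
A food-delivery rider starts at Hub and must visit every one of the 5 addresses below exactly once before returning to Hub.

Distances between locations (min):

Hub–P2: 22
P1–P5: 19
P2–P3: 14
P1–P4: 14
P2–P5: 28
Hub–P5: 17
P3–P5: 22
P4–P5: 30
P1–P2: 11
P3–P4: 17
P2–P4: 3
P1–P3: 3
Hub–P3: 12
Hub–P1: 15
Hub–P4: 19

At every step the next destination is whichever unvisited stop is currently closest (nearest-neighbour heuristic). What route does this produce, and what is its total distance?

Nearest-neighbour total = 76 min; route Hub → P3 → P1 → P2 → P4 → P5 → Hub.

Hub → [P3:12 / P1:15 / P5:17 / P4:19 / P2:22] → P3 (12)
P3 → [P1:3 / P2:14 / P4:17 / P5:22] → P1 (3)
P1 → [P2:11 / P4:14 / P5:19] → P2 (11)
P2 → [P4:3 / P5:28] → P4 (3)
P4 → [P5:30] → P5 (30)
Return P5→Hub: 17.
Total = 12 + 3 + 11 + 3 + 30 + 17 = 76.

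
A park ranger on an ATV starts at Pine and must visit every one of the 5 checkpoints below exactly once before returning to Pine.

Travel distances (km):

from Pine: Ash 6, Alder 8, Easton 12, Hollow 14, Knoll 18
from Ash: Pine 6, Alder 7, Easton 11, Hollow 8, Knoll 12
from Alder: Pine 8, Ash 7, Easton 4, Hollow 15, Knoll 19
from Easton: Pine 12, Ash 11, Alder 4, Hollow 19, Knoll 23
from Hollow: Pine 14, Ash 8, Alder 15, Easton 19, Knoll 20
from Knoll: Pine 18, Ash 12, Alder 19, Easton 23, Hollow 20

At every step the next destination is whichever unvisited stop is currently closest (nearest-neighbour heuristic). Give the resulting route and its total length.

74 km along Pine → Ash → Alder → Easton → Hollow → Knoll → Pine.

Pine → [Ash:6 / Alder:8 / Easton:12 / Hollow:14 / Knoll:18] → Ash (6)
Ash → [Alder:7 / Hollow:8 / Easton:11 / Knoll:12] → Alder (7)
Alder → [Easton:4 / Hollow:15 / Knoll:19] → Easton (4)
Easton → [Hollow:19 / Knoll:23] → Hollow (19)
Hollow → [Knoll:20] → Knoll (20)
Return Knoll→Pine: 18.
Total = 6 + 7 + 4 + 19 + 20 + 18 = 74.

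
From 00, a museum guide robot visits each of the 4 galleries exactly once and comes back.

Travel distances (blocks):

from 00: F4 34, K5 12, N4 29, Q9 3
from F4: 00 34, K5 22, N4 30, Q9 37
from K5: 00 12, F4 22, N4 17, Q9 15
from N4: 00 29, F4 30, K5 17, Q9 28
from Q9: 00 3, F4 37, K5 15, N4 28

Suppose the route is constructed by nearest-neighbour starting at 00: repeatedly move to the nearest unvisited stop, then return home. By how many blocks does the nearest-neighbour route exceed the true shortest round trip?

00: Q9=3, K5=12, N4=29, F4=34 ⇒ Q9
Q9: K5=15, N4=28, F4=37 ⇒ K5
K5: N4=17, F4=22 ⇒ N4
N4: F4=30 ⇒ F4
NN route 00 → Q9 → K5 → N4 → F4 → 00 costs 99.
Optimal: 00 → K5 → F4 → N4 → Q9 → 00 costs 95 (by enumerating all 12 distinct tours).
Excess = 99 − 95 = 4.

Excess over optimum: 4 blocks.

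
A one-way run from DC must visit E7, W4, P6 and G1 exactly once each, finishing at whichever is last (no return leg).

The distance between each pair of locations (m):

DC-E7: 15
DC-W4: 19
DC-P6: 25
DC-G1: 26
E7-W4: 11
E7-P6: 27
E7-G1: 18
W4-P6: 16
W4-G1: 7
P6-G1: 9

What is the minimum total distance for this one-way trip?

There are 4! = 24 possible orderings.
DC → E7 → W4 → P6 → G1: 15+11+16+9 = 51
DC → E7 → W4 → G1 → P6: 15+11+7+9 = 42
DC → E7 → P6 → W4 → G1: 15+27+16+7 = 65
DC → E7 → P6 → G1 → W4: 15+27+9+7 = 58
DC → E7 → G1 → W4 → P6: 15+18+7+16 = 56
DC → E7 → G1 → P6 → W4: 15+18+9+16 = 58
DC → W4 → E7 → P6 → G1: 19+11+27+9 = 66
DC → W4 → E7 → G1 → P6: 19+11+18+9 = 57
DC → W4 → P6 → E7 → G1: 19+16+27+18 = 80
DC → W4 → P6 → G1 → E7: 19+16+9+18 = 62
DC → W4 → G1 → E7 → P6: 19+7+18+27 = 71
DC → W4 → G1 → P6 → E7: 19+7+9+27 = 62
DC → P6 → E7 → W4 → G1: 25+27+11+7 = 70
DC → P6 → E7 → G1 → W4: 25+27+18+7 = 77
… (10 more)
The minimum is 42.
One shortest path: DC → E7 → W4 → G1 → P6.

42 m — the minimum one-way total.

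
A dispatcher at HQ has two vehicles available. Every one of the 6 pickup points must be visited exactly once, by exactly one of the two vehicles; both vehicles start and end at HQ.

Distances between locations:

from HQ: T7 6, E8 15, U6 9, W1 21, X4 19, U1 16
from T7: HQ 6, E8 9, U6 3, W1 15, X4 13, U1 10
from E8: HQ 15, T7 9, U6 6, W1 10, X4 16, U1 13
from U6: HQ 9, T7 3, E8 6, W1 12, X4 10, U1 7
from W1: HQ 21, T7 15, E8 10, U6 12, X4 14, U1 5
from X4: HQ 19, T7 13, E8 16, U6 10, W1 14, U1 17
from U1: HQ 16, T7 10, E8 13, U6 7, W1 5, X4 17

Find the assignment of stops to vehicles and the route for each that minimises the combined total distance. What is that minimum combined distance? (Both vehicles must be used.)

78 — the smallest possible combined total.

Check every non-empty split of the stops between the two vehicles; for each half take its own optimal tour:
  {T7} + {E8, U6, W1, X4, U1}: 12 + 66 = 78
  {E8} + {T7, U6, W1, X4, U1}: 30 + 54 = 84
  {T7, E8} + {U6, W1, X4, U1}: 30 + 54 = 84
  {U6} + {T7, E8, W1, X4, U1}: 18 + 66 = 84
  {T7, U6} + {E8, W1, X4, U1}: 18 + 66 = 84
  {E8, U6} + {T7, W1, X4, U1}: 30 + 54 = 84
  … (31 splits in total)
Best: vehicle 1 HQ → T7 → HQ = 12; vehicle 2 HQ → E8 → U6 → X4 → W1 → U1 → HQ = 66; combined 78.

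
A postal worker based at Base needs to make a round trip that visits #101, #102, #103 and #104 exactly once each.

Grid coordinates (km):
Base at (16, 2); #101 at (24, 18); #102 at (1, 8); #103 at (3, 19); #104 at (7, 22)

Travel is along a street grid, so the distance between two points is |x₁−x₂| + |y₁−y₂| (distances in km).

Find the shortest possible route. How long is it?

86 km — the shortest possible round trip.

There are 12 distinct closed tours to check (reversals are equivalent).
Base→#101→#102→#103→#104→Base: 24+33+13+7+29 = 106
Base→#101→#102→#104→#103→Base: 24+33+20+7+30 = 114
Base→#101→#103→#102→#104→Base: 24+22+13+20+29 = 108
Base→#101→#103→#104→#102→Base: 24+22+7+20+21 = 94
Base→#101→#104→#102→#103→Base: 24+21+20+13+30 = 108
Base→#101→#104→#103→#102→Base: 24+21+7+13+21 = 86
Base→#102→#101→#103→#104→Base: 21+33+22+7+29 = 112
Base→#102→#101→#104→#103→Base: 21+33+21+7+30 = 112
Base→#102→#103→#101→#104→Base: 21+13+22+21+29 = 106
Base→#102→#104→#101→#103→Base: 21+20+21+22+30 = 114
Base→#103→#101→#102→#104→Base: 30+22+33+20+29 = 134
Base→#103→#102→#101→#104→Base: 30+13+33+21+29 = 126
The minimum is 86.
One optimal route: Base → #101 → #104 → #103 → #102 → Base (or its reverse).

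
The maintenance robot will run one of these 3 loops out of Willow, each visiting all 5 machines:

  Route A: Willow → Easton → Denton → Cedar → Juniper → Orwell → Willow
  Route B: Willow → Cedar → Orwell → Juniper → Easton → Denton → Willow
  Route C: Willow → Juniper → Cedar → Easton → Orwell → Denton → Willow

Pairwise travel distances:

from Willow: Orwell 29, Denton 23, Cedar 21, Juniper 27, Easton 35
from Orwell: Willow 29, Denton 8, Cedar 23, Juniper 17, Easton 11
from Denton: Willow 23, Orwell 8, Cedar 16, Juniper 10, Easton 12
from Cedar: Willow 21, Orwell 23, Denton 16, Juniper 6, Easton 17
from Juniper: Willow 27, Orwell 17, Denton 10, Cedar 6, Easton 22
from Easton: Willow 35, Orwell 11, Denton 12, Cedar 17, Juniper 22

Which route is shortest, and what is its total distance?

Route A: 35 + 12 + 16 + 6 + 17 + 29 = 115
Route B: 21 + 23 + 17 + 22 + 12 + 23 = 118
Route C: 27 + 6 + 17 + 11 + 8 + 23 = 92

92 — Route C is the shortest.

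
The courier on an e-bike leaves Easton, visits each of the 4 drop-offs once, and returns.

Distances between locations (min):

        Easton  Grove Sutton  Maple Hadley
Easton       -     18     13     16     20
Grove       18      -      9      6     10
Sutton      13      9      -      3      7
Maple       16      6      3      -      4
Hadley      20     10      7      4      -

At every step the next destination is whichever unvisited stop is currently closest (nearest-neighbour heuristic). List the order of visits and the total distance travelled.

48 min along Easton → Sutton → Maple → Hadley → Grove → Easton.

At Easton the remaining stops are Sutton 13, Maple 16, Grove 18, Hadley 20; go to Sutton.
At Sutton the remaining stops are Maple 3, Hadley 7, Grove 9; go to Maple.
At Maple the remaining stops are Hadley 4, Grove 6; go to Hadley.
At Hadley the remaining stops are Grove 10; go to Grove.
Return Grove→Easton: 18.
Total = 13 + 3 + 4 + 10 + 18 = 48.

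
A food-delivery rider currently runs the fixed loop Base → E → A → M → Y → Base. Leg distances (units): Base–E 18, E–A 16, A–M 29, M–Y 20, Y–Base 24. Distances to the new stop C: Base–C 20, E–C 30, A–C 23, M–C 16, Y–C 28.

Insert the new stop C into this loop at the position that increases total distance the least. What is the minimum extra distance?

Minimum extra distance: 10, inserting C between A and M.

Insertion cost between consecutive stops i–j is d(i,C) + d(C,j) − d(i,j):
  between Base and E: 20 + 30 − 18 = 32
  between E and A: 30 + 23 − 16 = 37
  between A and M: 23 + 16 − 29 = 10
  between M and Y: 16 + 28 − 20 = 24
  between Y and Base: 28 + 20 − 24 = 24
Cheapest insertion is between A and M, adding 10.
New total = 107 + 10 = 117.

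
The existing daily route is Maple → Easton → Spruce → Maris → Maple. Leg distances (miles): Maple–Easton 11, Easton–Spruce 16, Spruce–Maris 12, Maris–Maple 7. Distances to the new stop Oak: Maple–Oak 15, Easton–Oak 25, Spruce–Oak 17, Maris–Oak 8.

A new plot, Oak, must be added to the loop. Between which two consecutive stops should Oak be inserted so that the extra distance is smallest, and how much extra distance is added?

Insertion cost between consecutive stops i–j is d(i,Oak) + d(Oak,j) − d(i,j):
  between Maple and Easton: 15 + 25 − 11 = 29
  between Easton and Spruce: 25 + 17 − 16 = 26
  between Spruce and Maris: 17 + 8 − 12 = 13
  between Maris and Maple: 8 + 15 − 7 = 16
Cheapest insertion is between Spruce and Maris, adding 13.
New total = 46 + 13 = 59.

+13 miles — insert Oak between Spruce and Maris.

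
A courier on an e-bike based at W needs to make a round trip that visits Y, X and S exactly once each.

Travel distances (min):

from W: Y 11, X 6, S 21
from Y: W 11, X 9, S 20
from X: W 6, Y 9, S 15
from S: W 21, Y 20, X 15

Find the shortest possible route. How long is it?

There are 3 distinct closed tours to check (reversals are equivalent).
W-Y-X-S-W: 11+9+15+21 = 56
W-Y-S-X-W: 11+20+15+6 = 52
W-X-Y-S-W: 6+9+20+21 = 56
The minimum is 52.
One optimal route: W → Y → S → X → W (or its reverse).

Shortest round trip = 52 min.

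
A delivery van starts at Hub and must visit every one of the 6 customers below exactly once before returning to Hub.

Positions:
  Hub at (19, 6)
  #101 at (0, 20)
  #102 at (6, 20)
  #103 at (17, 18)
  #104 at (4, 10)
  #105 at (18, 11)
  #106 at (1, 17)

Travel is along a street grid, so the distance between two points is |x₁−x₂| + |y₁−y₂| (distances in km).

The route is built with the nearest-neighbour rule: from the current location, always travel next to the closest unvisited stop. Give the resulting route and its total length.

Total distance 66 km via the nearest-neighbour route Hub → #105 → #103 → #102 → #101 → #106 → #104 → Hub.

Hub → [#105:6 / #103:14 / #104:19 / #102:27 / #106:29 / #101:33] → #105 (6)
#105 → [#103:8 / #104:15 / #102:21 / #106:23 / #101:27] → #103 (8)
#103 → [#102:13 / #106:17 / #101:19 / #104:21] → #102 (13)
#102 → [#101:6 / #106:8 / #104:12] → #101 (6)
#101 → [#106:4 / #104:14] → #106 (4)
#106 → [#104:10] → #104 (10)
Return #104→Hub: 19.
Total = 6 + 8 + 13 + 6 + 4 + 10 + 19 = 66.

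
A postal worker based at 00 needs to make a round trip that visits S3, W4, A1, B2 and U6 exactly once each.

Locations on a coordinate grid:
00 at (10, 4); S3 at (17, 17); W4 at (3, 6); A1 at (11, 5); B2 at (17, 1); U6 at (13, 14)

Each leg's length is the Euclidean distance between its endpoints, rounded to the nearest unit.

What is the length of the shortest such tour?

Minimum total distance: 49.

There are 60 distinct closed tours to check (reversals are equivalent).
00 → S3 → W4 → A1 → B2 → U6 → 00: 15+18+8+7+14+10 = 72
00 → S3 → W4 → A1 → U6 → B2 → 00: 15+18+8+9+14+8 = 72
00 → S3 → W4 → B2 → A1 → U6 → 00: 15+18+15+7+9+10 = 74
00 → S3 → W4 → B2 → U6 → A1 → 00: 15+18+15+14+9+1 = 72
00 → S3 → W4 → U6 → A1 → B2 → 00: 15+18+13+9+7+8 = 70
00 → S3 → W4 → U6 → B2 → A1 → 00: 15+18+13+14+7+1 = 68
00 → S3 → A1 → W4 → B2 → U6 → 00: 15+13+8+15+14+10 = 75
00 → S3 → A1 → W4 → U6 → B2 → 00: 15+13+8+13+14+8 = 71
00 → S3 → A1 → B2 → W4 → U6 → 00: 15+13+7+15+13+10 = 73
00 → S3 → A1 → B2 → U6 → W4 → 00: 15+13+7+14+13+7 = 69
00 → S3 → A1 → U6 → W4 → B2 → 00: 15+13+9+13+15+8 = 73
00 → S3 → A1 → U6 → B2 → W4 → 00: 15+13+9+14+15+7 = 73
00 → S3 → B2 → W4 → A1 → U6 → 00: 15+16+15+8+9+10 = 73
00 → S3 → B2 → W4 → U6 → A1 → 00: 15+16+15+13+9+1 = 69
… (46 more)
00 → W4 → U6 → S3 → B2 → A1 → 00: 7+13+5+16+7+1 = 49  ← best
The minimum is 49.
One optimal route: 00 → W4 → U6 → S3 → B2 → A1 → 00 (or its reverse).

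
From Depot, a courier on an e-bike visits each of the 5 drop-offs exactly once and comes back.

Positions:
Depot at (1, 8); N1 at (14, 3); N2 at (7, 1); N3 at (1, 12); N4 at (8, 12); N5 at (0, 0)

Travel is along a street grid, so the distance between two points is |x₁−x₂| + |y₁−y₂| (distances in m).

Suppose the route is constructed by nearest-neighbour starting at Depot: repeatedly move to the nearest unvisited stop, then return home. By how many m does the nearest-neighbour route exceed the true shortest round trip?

From Depot: N3=4, N5=9, N4=11, N2=13, N1=18 → choose N3 (4).
From N3: N4=7, N5=13, N2=17, N1=22 → choose N4 (7).
From N4: N2=12, N1=15, N5=20 → choose N2 (12).
From N2: N5=8, N1=9 → choose N5 (8).
From N5: N1=17 → choose N1 (17).
NN route Depot → N3 → N4 → N2 → N5 → N1 → Depot costs 66.
Optimal: Depot → N3 → N4 → N1 → N2 → N5 → Depot costs 52 (by enumerating all 60 distinct tours).
Excess = 66 − 52 = 14.

Excess over optimum: 14 m.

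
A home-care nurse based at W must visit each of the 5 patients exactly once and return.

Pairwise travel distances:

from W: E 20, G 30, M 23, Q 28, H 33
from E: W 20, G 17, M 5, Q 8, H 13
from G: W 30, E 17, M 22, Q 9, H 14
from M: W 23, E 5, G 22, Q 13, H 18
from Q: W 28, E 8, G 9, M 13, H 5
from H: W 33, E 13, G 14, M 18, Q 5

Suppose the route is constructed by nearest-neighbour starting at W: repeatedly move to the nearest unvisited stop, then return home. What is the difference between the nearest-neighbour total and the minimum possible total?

Excess over optimum: 2.

From W: E=20, M=23, Q=28, G=30, H=33 → choose E (20).
From E: M=5, Q=8, H=13, G=17 → choose M (5).
From M: Q=13, H=18, G=22 → choose Q (13).
From Q: H=5, G=9 → choose H (5).
From H: G=14 → choose G (14).
NN route W → E → M → Q → H → G → W costs 87.
Optimal: W → G → Q → H → E → M → W costs 85 (by enumerating all 60 distinct tours).
Excess = 87 − 85 = 2.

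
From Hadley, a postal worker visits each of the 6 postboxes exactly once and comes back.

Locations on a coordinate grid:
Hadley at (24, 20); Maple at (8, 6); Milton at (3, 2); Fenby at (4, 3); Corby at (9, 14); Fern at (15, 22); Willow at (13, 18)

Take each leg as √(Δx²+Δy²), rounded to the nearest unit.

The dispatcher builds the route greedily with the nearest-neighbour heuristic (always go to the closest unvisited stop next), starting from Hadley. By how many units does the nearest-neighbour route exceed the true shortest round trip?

Hadley: Fern=9, Willow=11, Corby=16, Maple=21, Fenby=26, Milton=28 ⇒ Fern
Fern: Willow=4, Corby=10, Maple=17, Fenby=22, Milton=23 ⇒ Willow
Willow: Corby=6, Maple=13, Fenby=17, Milton=19 ⇒ Corby
Corby: Maple=8, Fenby=12, Milton=13 ⇒ Maple
Maple: Fenby=5, Milton=6 ⇒ Fenby
Fenby: Milton=1 ⇒ Milton
NN route Hadley → Fern → Willow → Corby → Maple → Fenby → Milton → Hadley costs 61.
Optimal: Hadley → Maple → Milton → Fenby → Corby → Willow → Fern → Hadley costs 59 (by enumerating all 360 distinct tours).
Excess = 61 − 59 = 2.

2 longer than the optimal tour.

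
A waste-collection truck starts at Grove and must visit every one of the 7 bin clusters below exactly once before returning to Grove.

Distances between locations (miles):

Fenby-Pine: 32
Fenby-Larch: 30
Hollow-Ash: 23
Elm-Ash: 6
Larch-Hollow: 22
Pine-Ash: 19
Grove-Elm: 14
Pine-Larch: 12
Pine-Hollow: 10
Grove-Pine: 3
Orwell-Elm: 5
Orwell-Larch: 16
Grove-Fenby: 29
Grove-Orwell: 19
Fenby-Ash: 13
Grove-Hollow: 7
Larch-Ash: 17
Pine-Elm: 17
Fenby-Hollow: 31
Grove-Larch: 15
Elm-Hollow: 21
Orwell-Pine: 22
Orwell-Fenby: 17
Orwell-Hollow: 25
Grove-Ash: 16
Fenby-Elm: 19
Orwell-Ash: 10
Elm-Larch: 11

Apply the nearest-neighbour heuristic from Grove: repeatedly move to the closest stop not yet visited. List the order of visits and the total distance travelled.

Nearest-neighbour total = 107 miles; route Grove → Pine → Hollow → Elm → Orwell → Ash → Fenby → Larch → Grove.

From Grove: distances to unvisited — Pine=3, Hollow=7, Elm=14, Larch=15, Ash=16, Orwell=19, Fenby=29. Nearest is Pine (3).
From Pine: distances to unvisited — Hollow=10, Larch=12, Elm=17, Ash=19, Orwell=22, Fenby=32. Nearest is Hollow (10).
From Hollow: distances to unvisited — Elm=21, Larch=22, Ash=23, Orwell=25, Fenby=31. Nearest is Elm (21).
From Elm: distances to unvisited — Orwell=5, Ash=6, Larch=11, Fenby=19. Nearest is Orwell (5).
From Orwell: distances to unvisited — Ash=10, Larch=16, Fenby=17. Nearest is Ash (10).
From Ash: distances to unvisited — Fenby=13, Larch=17. Nearest is Fenby (13).
From Fenby: distances to unvisited — Larch=30. Nearest is Larch (30).
Return Larch→Grove: 15.
Total = 3 + 10 + 21 + 5 + 10 + 13 + 30 + 15 = 107.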